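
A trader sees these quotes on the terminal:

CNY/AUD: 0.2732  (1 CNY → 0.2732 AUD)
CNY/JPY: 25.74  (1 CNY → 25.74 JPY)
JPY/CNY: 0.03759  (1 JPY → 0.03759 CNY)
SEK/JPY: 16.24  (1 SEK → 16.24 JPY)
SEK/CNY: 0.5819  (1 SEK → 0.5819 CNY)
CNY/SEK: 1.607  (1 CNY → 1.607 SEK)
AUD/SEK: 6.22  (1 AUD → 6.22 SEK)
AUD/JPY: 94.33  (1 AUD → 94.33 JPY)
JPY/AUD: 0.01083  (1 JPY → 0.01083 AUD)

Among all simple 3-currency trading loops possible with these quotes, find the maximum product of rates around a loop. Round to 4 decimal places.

JPY→AUD→SEK→JPY: 0.01083 × 6.22 × 16.24 = 1.09397
SEK→CNY→AUD→SEK: 0.5819 × 0.2732 × 6.22 = 0.98882
JPY→CNY→SEK→JPY: 0.03759 × 1.607 × 16.24 = 0.98101
JPY→CNY→AUD→JPY: 0.03759 × 0.2732 × 94.33 = 0.96873
Maximum is JPY→AUD→SEK→JPY at 1.0940; arbitrage exists.

1.0940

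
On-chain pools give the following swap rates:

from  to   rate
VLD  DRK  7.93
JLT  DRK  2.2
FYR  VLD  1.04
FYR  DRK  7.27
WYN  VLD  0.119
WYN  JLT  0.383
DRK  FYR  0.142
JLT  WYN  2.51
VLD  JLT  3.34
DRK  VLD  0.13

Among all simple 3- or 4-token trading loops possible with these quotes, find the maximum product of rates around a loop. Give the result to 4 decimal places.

1.1711

FYR→VLD→DRK→FYR: 1.04 × 7.93 × 0.142 = 1.17110
JLT→DRK→FYR→VLD→JLT: 2.2 × 0.142 × 1.04 × 3.34 = 1.08515
JLT→WYN→VLD→JLT: 2.51 × 0.119 × 3.34 = 0.99762
JLT→DRK→VLD→JLT: 2.2 × 0.13 × 3.34 = 0.95524
Maximum is FYR→VLD→DRK→FYR at 1.1711; arbitrage exists.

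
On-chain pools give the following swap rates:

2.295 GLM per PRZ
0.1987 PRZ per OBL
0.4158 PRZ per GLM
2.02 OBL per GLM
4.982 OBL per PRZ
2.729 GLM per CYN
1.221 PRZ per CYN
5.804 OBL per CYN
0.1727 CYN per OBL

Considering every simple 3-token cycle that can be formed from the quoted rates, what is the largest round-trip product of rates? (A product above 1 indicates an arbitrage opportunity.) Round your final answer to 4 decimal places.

1.0505

CYN→PRZ→OBL→CYN: 1.221 × 4.982 × 0.1727 = 1.05054
CYN→GLM→OBL→CYN: 2.729 × 2.02 × 0.1727 = 0.95202
PRZ→GLM→OBL→PRZ: 2.295 × 2.02 × 0.1987 = 0.92115
Maximum is CYN→PRZ→OBL→CYN at 1.0505; arbitrage exists.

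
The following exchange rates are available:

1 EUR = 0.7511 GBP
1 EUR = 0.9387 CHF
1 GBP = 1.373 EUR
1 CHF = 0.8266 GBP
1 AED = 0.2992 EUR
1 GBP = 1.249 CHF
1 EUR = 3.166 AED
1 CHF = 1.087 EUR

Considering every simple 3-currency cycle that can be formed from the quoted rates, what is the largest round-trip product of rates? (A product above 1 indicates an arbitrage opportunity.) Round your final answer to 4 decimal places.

1.0654

EUR→CHF→GBP→EUR: 0.9387 × 0.8266 × 1.373 = 1.06535
EUR→GBP→CHF→EUR: 0.7511 × 1.249 × 1.087 = 1.01974
Maximum is EUR→CHF→GBP→EUR at 1.0654; arbitrage exists.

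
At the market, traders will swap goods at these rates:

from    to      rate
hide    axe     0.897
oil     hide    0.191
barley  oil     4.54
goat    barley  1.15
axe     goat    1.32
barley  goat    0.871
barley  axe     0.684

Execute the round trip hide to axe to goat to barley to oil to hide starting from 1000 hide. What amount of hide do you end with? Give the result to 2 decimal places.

1180.74

1000 hide × 0.897 = 897 axe
897 axe × 1.32 = 1184.04 goat
1184.04 goat × 1.15 = 1361.646 barley
1361.646 barley × 4.54 = 6181.87284 oil
6181.87284 oil × 0.191 = 1180.73771244 hide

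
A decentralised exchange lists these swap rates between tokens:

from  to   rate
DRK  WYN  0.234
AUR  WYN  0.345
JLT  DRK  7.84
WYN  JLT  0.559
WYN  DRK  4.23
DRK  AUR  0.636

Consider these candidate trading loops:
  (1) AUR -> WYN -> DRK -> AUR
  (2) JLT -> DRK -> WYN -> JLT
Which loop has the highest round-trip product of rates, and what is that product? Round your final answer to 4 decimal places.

1.0255

(1) 0.345 × 4.23 × 0.636 = 0.92815
(2) 7.84 × 0.234 × 0.559 = 1.02552
Highest is cycle (2) at 1.0255 (>1, arbitrage).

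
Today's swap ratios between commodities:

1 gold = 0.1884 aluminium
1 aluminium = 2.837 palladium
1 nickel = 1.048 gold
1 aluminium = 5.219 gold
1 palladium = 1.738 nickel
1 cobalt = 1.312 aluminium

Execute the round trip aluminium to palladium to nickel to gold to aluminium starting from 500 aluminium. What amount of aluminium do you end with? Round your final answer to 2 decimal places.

500 aluminium × 2.837 = 1418.5 palladium
1418.5 palladium × 1.738 = 2465.353 nickel
2465.353 nickel × 1.048 = 2583.689944 gold
2583.689944 gold × 0.1884 = 486.7671854496 aluminium

486.77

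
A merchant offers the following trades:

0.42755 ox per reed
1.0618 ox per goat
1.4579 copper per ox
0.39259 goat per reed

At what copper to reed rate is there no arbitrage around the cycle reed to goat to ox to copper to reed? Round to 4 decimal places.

Known legs of the cycle: 0.39259 × 1.0618 × 1.4579 = 0.6077286211898
For no arbitrage the full-cycle product must be 1, so the missing rate is 1 / 0.6077286211898 ≈ 1.645471.

1.6455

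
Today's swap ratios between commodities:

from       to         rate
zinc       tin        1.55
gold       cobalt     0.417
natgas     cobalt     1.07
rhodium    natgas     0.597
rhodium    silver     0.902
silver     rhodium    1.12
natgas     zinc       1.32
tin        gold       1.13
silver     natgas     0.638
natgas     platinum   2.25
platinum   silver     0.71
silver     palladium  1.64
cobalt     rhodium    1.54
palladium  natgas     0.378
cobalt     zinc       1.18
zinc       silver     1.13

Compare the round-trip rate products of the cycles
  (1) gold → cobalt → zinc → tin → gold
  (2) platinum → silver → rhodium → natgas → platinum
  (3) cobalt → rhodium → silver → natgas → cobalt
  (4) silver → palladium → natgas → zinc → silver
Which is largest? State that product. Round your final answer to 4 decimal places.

(1) 0.417 × 1.18 × 1.55 × 1.13 = 0.86184
(2) 0.71 × 1.12 × 0.597 × 2.25 = 1.06815
(3) 1.54 × 0.902 × 0.638 × 1.07 = 0.94827
(4) 1.64 × 0.378 × 1.32 × 1.13 = 0.92467
Highest is cycle (2) at 1.0682 (>1, arbitrage).

1.0682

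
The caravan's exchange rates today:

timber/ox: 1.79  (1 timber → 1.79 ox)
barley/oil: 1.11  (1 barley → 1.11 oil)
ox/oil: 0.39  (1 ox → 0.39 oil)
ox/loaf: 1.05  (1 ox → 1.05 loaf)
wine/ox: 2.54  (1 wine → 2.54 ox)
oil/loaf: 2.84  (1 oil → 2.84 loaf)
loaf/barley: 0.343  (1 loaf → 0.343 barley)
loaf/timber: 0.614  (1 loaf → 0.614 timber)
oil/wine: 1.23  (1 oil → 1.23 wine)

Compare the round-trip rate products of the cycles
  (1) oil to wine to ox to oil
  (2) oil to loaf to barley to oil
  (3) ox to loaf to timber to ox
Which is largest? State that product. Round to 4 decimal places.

(1) 1.23 × 2.54 × 0.39 = 1.21844
(2) 2.84 × 0.343 × 1.11 = 1.08127
(3) 1.05 × 0.614 × 1.79 = 1.15401
Highest is cycle (1) at 1.2184 (>1, arbitrage).

1.2184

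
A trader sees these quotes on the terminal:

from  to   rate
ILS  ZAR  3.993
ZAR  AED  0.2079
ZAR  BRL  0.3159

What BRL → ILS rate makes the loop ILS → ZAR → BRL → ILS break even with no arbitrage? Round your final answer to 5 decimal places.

Known legs of the cycle: 3.993 × 0.3159 = 1.2613887
For no arbitrage the full-cycle product must be 1, so the missing rate is 1 / 1.2613887 ≈ 0.7927770.

0.79278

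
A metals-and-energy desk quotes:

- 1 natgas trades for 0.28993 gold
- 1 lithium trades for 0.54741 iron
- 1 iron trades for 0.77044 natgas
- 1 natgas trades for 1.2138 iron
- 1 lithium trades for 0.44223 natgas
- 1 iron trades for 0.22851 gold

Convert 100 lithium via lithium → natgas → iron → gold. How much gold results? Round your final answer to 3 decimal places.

100 lithium × 0.44223 = 44.223 natgas
44.223 natgas × 1.2138 = 53.6778774 iron
53.6778774 iron × 0.22851 = 12.265931764674 gold

12.266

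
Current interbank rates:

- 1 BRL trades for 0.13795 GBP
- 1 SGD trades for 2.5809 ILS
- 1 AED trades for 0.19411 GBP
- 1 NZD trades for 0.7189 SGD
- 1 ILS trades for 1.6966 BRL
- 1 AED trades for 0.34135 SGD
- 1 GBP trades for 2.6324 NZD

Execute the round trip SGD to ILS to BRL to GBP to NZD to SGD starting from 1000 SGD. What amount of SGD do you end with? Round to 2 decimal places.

1143.12

1000 SGD × 2.5809 = 2580.9 ILS
2580.9 ILS × 1.6966 = 4378.75494 BRL
4378.75494 BRL × 0.13795 = 604.049243973 GBP
604.049243973 GBP × 2.6324 = 1590.0992298345252 NZD
1590.0992298345252 NZD × 0.7189 = 1143.12233632804016628 SGD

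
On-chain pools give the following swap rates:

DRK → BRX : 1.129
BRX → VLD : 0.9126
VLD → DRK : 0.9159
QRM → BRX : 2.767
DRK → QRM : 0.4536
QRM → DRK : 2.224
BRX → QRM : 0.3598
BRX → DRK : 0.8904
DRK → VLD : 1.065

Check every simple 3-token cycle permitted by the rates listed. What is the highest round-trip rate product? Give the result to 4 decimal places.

BRX→DRK→QRM→BRX: 0.8904 × 0.4536 × 2.767 = 1.11755
VLD→DRK→BRX→VLD: 0.9159 × 1.129 × 0.9126 = 0.94368
BRX→QRM→DRK→BRX: 0.3598 × 2.224 × 1.129 = 0.90342
Maximum is BRX→DRK→QRM→BRX at 1.1176; arbitrage exists.

1.1176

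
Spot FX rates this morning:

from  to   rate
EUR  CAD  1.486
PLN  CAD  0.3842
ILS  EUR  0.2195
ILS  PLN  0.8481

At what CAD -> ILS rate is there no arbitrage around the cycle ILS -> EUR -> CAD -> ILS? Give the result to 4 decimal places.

3.0658

Known legs of the cycle: 0.2195 × 1.486 = 0.326177
For no arbitrage the full-cycle product must be 1, so the missing rate is 1 / 0.326177 ≈ 3.065820.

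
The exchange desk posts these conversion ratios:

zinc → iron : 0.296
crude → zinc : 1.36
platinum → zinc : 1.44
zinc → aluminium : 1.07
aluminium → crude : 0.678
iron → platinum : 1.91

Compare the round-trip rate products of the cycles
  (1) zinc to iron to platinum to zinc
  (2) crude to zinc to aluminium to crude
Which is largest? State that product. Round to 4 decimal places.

0.9866

(1) 0.296 × 1.91 × 1.44 = 0.81412
(2) 1.36 × 1.07 × 0.678 = 0.98663
Highest is cycle (2) at 0.9866 (≤1, no arbitrage).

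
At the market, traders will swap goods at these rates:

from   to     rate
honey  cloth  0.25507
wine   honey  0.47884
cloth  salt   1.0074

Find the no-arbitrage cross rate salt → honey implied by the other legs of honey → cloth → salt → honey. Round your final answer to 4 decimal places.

Known legs of the cycle: 0.25507 × 1.0074 = 0.256957518
For no arbitrage the full-cycle product must be 1, so the missing rate is 1 / 0.256957518 ≈ 3.891694.

3.8917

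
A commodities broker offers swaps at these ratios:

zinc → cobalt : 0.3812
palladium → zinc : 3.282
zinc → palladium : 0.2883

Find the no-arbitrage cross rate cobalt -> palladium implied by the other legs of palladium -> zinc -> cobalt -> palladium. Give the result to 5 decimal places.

0.79930

Known legs of the cycle: 3.282 × 0.3812 = 1.2510984
For no arbitrage the full-cycle product must be 1, so the missing rate is 1 / 1.2510984 ≈ 0.7992976.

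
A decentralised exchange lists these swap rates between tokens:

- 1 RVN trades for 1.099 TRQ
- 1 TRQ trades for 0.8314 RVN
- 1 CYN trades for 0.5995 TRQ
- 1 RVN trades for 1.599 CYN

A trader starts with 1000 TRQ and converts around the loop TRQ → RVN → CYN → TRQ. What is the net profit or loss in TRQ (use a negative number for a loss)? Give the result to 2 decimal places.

1000 TRQ × 0.8314 = 831.4 RVN
831.4 RVN × 1.599 = 1329.4086 CYN
1329.4086 CYN × 0.5995 = 796.9804557 TRQ
Net change: 796.9804557 − 1000 = -203.0195443 TRQ

-203.02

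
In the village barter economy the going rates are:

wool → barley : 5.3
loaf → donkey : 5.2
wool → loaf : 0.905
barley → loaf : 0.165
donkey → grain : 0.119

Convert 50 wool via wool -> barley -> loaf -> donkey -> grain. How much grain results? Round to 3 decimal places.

27.057

50 wool × 5.3 = 265 barley
265 barley × 0.165 = 43.725 loaf
43.725 loaf × 5.2 = 227.37 donkey
227.37 donkey × 0.119 = 27.05703 grain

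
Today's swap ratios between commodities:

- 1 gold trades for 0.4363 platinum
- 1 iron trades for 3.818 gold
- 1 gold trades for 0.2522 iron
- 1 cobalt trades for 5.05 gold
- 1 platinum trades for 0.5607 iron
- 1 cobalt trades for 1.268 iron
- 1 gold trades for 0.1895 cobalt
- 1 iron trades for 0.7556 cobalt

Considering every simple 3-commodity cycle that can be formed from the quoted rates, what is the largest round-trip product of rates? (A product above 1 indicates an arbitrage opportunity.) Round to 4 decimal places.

iron→cobalt→gold→iron: 0.7556 × 5.05 × 0.2522 = 0.96234
iron→gold→platinum→iron: 3.818 × 0.4363 × 0.5607 = 0.93401
iron→gold→cobalt→iron: 3.818 × 0.1895 × 1.268 = 0.91741
Maximum is iron→cobalt→gold→iron at 0.9623; no arbitrage — every cycle loses value.

0.9623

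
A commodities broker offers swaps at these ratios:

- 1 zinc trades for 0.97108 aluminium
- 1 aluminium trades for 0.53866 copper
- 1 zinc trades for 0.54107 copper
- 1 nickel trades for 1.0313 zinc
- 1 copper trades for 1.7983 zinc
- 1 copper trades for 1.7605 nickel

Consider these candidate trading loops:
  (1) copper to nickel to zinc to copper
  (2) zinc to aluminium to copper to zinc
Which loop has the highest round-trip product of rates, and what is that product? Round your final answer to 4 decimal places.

0.9824

(1) 1.7605 × 1.0313 × 0.54107 = 0.98237
(2) 0.97108 × 0.53866 × 1.7983 = 0.94066
Highest is cycle (1) at 0.9824 (≤1, no arbitrage).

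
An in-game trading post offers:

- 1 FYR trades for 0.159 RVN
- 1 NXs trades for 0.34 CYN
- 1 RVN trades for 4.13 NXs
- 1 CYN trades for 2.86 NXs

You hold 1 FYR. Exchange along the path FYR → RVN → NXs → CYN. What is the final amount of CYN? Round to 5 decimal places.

1 FYR × 0.159 = 0.159 RVN
0.159 RVN × 4.13 = 0.65667 NXs
0.65667 NXs × 0.34 = 0.2232678 CYN

0.22327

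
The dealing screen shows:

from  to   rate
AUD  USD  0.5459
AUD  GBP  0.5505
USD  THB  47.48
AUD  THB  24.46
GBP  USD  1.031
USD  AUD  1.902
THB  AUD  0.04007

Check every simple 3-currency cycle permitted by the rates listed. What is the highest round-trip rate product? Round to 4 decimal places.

1.0795

USD→AUD→GBP→USD: 1.902 × 0.5505 × 1.031 = 1.07951
THB→AUD→USD→THB: 0.04007 × 0.5459 × 47.48 = 1.03859
Maximum is USD→AUD→GBP→USD at 1.0795; arbitrage exists.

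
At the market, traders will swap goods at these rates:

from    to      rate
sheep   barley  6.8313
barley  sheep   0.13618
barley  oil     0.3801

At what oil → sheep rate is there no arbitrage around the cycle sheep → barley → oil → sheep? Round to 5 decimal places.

Known legs of the cycle: 6.8313 × 0.3801 = 2.59657713
For no arbitrage the full-cycle product must be 1, so the missing rate is 1 / 2.59657713 ≈ 0.3851224.

0.38512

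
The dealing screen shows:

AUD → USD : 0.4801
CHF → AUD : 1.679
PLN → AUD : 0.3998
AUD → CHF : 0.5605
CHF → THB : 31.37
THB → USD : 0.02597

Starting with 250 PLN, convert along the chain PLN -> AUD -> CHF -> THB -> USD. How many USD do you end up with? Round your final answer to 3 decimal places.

250 PLN × 0.3998 = 99.95 AUD
99.95 AUD × 0.5605 = 56.021975 CHF
56.021975 CHF × 31.37 = 1757.40935575 THB
1757.40935575 THB × 0.02597 = 45.6399209688275 USD

45.640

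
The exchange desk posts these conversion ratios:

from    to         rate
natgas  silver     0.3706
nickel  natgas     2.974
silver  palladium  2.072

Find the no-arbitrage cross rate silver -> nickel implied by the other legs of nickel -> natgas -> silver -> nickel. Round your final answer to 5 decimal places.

Known legs of the cycle: 2.974 × 0.3706 = 1.1021644
For no arbitrage the full-cycle product must be 1, so the missing rate is 1 / 1.1021644 ≈ 0.9073057.

0.90731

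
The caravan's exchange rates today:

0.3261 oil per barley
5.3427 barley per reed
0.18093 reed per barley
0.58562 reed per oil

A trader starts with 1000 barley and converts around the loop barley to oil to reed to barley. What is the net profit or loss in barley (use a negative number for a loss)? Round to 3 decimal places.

1000 barley × 0.3261 = 326.1 oil
326.1 oil × 0.58562 = 190.970682 reed
190.970682 reed × 5.3427 = 1020.2990627214 barley
Net change: 1020.2990627214 − 1000 = 20.2990627214 barley

20.299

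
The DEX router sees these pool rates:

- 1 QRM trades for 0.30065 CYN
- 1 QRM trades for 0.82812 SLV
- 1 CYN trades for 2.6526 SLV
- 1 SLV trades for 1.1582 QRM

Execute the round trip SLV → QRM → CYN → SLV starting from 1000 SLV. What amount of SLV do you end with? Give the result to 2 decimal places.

1000 SLV × 1.1582 = 1158.2 QRM
1158.2 QRM × 0.30065 = 348.21283 CYN
348.21283 CYN × 2.6526 = 923.669352858 SLV

923.67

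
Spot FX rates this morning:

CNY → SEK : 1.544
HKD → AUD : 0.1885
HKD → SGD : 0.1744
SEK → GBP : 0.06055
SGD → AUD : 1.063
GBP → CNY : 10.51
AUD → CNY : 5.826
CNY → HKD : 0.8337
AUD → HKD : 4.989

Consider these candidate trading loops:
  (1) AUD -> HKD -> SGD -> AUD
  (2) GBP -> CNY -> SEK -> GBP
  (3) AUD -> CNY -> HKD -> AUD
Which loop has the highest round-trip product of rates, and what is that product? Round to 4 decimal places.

(1) 4.989 × 0.1744 × 1.063 = 0.92490
(2) 10.51 × 1.544 × 0.06055 = 0.98257
(3) 5.826 × 0.8337 × 0.1885 = 0.91557
Highest is cycle (2) at 0.9826 (≤1, no arbitrage).

0.9826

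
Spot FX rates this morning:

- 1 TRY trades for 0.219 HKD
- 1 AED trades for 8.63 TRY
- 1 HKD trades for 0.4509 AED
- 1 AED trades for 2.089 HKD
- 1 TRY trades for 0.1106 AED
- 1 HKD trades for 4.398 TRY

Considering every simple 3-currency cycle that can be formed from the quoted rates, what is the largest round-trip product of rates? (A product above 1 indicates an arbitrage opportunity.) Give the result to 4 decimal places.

AED→HKD→TRY→AED: 2.089 × 4.398 × 0.1106 = 1.01613
AED→TRY→HKD→AED: 8.63 × 0.219 × 0.4509 = 0.85219
Maximum is AED→HKD→TRY→AED at 1.0161; arbitrage exists.

1.0161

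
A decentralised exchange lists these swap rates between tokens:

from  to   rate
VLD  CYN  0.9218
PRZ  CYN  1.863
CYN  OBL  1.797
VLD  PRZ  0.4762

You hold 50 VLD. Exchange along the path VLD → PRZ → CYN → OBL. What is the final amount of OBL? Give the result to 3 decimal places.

50 VLD × 0.4762 = 23.81 PRZ
23.81 PRZ × 1.863 = 44.35803 CYN
44.35803 CYN × 1.797 = 79.71137991 OBL

79.711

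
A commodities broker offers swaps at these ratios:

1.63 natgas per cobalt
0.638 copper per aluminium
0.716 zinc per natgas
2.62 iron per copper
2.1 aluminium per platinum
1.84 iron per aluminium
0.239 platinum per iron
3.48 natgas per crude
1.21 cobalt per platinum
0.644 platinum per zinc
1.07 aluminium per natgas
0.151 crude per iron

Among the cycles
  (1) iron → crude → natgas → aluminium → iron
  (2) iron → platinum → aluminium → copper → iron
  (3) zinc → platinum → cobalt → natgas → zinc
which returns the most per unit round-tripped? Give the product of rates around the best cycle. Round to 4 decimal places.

1.0346

(1) 0.151 × 3.48 × 1.07 × 1.84 = 1.03457
(2) 0.239 × 2.1 × 0.638 × 2.62 = 0.83896
(3) 0.644 × 1.21 × 1.63 × 0.716 = 0.90944
Highest is cycle (1) at 1.0346 (>1, arbitrage).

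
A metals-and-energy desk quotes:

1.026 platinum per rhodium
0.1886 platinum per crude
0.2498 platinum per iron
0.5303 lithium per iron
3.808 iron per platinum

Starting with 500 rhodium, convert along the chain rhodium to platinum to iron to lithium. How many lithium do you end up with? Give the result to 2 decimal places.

500 rhodium × 1.026 = 513 platinum
513 platinum × 3.808 = 1953.504 iron
1953.504 iron × 0.5303 = 1035.9431712 lithium

1035.94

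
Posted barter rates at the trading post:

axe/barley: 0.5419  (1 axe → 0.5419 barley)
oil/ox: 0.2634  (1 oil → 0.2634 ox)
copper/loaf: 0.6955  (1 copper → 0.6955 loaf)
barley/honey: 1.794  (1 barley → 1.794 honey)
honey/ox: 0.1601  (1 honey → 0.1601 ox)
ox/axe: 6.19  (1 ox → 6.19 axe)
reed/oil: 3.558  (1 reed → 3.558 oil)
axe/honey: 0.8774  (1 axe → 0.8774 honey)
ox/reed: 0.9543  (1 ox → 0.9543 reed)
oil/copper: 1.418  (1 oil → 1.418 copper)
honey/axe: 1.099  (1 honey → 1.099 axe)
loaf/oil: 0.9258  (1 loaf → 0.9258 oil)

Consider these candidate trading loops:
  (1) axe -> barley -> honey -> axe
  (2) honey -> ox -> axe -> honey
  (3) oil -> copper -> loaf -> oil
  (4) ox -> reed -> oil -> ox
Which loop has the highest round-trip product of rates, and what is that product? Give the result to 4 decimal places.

1.0684

(1) 0.5419 × 1.794 × 1.099 = 1.06841
(2) 0.1601 × 6.19 × 0.8774 = 0.86952
(3) 1.418 × 0.6955 × 0.9258 = 0.91304
(4) 0.9543 × 3.558 × 0.2634 = 0.89435
Highest is cycle (1) at 1.0684 (>1, arbitrage).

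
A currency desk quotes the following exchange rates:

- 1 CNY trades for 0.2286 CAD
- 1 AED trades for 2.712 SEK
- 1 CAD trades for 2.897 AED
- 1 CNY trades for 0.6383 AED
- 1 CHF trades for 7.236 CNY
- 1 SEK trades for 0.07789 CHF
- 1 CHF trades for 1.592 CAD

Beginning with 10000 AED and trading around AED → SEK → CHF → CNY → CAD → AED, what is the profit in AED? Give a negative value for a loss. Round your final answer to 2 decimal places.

10000 AED × 2.712 = 27120 SEK
27120 SEK × 0.07789 = 2112.3768 CHF
2112.3768 CHF × 7.236 = 15285.1585248 CNY
15285.1585248 CNY × 0.2286 = 3494.18723876928 CAD
3494.18723876928 CAD × 2.897 = 10122.66043071460416 AED
Net change: 10122.66043071460416 − 10000 = 122.66043071460416 AED

122.66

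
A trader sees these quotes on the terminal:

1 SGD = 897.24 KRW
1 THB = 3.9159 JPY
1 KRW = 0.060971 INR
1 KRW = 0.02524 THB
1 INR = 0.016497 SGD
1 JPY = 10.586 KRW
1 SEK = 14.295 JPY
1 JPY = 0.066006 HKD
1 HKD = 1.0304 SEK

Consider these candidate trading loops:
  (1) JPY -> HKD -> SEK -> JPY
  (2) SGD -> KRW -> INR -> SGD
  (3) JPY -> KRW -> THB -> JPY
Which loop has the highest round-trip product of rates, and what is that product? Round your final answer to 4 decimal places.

(1) 0.066006 × 1.0304 × 14.295 = 0.97224
(2) 897.24 × 0.060971 × 0.016497 = 0.90248
(3) 10.586 × 0.02524 × 3.9159 = 1.04629
Highest is cycle (3) at 1.0463 (>1, arbitrage).

1.0463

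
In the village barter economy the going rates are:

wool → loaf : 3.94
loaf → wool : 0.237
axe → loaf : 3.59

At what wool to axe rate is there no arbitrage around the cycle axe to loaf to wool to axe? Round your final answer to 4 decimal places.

Known legs of the cycle: 3.59 × 0.237 = 0.85083
For no arbitrage the full-cycle product must be 1, so the missing rate is 1 / 0.85083 ≈ 1.175323.

1.1753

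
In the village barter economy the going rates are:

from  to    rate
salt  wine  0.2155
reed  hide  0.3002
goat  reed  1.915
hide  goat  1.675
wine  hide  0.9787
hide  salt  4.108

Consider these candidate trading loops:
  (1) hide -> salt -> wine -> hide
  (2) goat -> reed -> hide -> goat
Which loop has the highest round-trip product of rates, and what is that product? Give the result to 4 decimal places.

(1) 4.108 × 0.2155 × 0.9787 = 0.86642
(2) 1.915 × 0.3002 × 1.675 = 0.96293
Highest is cycle (2) at 0.9629 (≤1, no arbitrage).

0.9629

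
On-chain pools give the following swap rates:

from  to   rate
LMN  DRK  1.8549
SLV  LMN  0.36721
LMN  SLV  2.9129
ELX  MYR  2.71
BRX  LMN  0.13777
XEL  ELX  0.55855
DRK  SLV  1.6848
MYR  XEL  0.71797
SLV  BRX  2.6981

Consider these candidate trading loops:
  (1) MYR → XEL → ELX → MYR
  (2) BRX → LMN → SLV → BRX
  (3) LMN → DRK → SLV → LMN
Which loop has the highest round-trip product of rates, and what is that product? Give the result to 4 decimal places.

1.1476

(1) 0.71797 × 0.55855 × 2.71 = 1.08677
(2) 0.13777 × 2.9129 × 2.6981 = 1.08278
(3) 1.8549 × 1.6848 × 0.36721 = 1.14758
Highest is cycle (3) at 1.1476 (>1, arbitrage).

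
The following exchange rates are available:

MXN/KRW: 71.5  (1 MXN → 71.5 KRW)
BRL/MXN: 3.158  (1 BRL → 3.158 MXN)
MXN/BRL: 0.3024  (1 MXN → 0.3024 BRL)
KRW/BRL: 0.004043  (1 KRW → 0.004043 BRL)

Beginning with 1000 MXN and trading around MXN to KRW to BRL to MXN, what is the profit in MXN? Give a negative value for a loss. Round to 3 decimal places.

-87.103

1000 MXN × 71.5 = 71500 KRW
71500 KRW × 0.004043 = 289.0745 BRL
289.0745 BRL × 3.158 = 912.897271 MXN
Net change: 912.897271 − 1000 = -87.102729 MXN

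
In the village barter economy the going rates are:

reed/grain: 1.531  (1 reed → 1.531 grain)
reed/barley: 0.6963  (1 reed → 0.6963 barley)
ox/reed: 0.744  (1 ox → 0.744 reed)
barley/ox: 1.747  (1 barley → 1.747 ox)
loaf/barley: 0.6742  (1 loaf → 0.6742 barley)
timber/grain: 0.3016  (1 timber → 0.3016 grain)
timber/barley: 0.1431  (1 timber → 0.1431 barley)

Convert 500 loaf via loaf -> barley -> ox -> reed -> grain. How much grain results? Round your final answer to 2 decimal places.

670.81

500 loaf × 0.6742 = 337.1 barley
337.1 barley × 1.747 = 588.9137 ox
588.9137 ox × 0.744 = 438.1517928 reed
438.1517928 reed × 1.531 = 670.8103947768 grain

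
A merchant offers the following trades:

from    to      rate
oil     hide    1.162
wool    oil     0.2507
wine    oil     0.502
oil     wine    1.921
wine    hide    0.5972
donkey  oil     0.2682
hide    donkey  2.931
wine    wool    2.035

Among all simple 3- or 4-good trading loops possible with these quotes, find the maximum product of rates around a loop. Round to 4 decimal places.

oil→wine→wool→oil: 1.921 × 2.035 × 0.2507 = 0.98005
donkey→oil→hide→donkey: 0.2682 × 1.162 × 2.931 = 0.91344
donkey→oil→wine→hide→donkey: 0.2682 × 1.921 × 0.5972 × 2.931 = 0.90182
Maximum is oil→wine→wool→oil at 0.9800; no arbitrage — every cycle loses value.

0.9800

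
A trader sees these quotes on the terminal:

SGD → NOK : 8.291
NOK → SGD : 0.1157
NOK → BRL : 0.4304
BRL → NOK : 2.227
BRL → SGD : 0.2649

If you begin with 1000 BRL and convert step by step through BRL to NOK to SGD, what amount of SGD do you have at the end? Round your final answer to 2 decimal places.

1000 BRL × 2.227 = 2227 NOK
2227 NOK × 0.1157 = 257.6639 SGD

257.66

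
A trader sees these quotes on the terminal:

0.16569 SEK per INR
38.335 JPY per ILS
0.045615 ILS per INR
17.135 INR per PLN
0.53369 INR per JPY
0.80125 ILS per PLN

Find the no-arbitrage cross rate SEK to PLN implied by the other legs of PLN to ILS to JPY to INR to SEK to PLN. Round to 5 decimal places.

0.36817

Known legs of the cycle: 0.80125 × 38.335 × 0.53369 × 0.16569 = 2.716119499106041875
For no arbitrage the full-cycle product must be 1, so the missing rate is 1 / 2.716119499106041875 ≈ 0.3681723.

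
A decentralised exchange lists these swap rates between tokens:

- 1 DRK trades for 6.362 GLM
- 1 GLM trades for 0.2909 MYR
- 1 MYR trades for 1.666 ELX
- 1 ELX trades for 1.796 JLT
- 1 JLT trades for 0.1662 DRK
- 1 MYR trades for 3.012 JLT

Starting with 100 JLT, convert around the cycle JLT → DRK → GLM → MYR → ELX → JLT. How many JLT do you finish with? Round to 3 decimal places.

92.034

100 JLT × 0.1662 = 16.62 DRK
16.62 DRK × 6.362 = 105.73644 GLM
105.73644 GLM × 0.2909 = 30.758730396 MYR
30.758730396 MYR × 1.666 = 51.244044839736 ELX
51.244044839736 ELX × 1.796 = 92.034304532165856 JLT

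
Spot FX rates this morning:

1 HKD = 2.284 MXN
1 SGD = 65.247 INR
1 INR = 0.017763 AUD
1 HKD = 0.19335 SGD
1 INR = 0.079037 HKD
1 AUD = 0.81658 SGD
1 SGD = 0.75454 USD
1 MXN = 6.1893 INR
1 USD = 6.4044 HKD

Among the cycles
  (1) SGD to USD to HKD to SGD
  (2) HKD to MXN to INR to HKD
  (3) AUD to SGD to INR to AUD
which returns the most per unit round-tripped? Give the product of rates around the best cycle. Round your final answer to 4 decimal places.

1.1173

(1) 0.75454 × 6.4044 × 0.19335 = 0.93434
(2) 2.284 × 6.1893 × 0.079037 = 1.11730
(3) 0.81658 × 65.247 × 0.017763 = 0.94640
Highest is cycle (2) at 1.1173 (>1, arbitrage).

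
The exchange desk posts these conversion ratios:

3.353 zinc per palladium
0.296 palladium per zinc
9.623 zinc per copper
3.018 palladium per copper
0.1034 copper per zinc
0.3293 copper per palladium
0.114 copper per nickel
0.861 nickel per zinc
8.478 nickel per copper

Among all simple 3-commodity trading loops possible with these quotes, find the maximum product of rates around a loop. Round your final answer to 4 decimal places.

zinc→copper→palladium→zinc: 0.1034 × 3.018 × 3.353 = 1.04634
zinc→nickel→copper→zinc: 0.861 × 0.114 × 9.623 = 0.94454
zinc→palladium→copper→zinc: 0.296 × 0.3293 × 9.623 = 0.93798
Maximum is zinc→copper→palladium→zinc at 1.0463; arbitrage exists.

1.0463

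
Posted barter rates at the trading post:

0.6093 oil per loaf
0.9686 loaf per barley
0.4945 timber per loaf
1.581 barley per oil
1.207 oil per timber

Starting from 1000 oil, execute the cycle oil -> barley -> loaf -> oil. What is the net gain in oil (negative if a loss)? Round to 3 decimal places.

-66.944

1000 oil × 1.581 = 1581 barley
1581 barley × 0.9686 = 1531.3566 loaf
1531.3566 loaf × 0.6093 = 933.05557638 oil
Net change: 933.05557638 − 1000 = -66.94442362 oil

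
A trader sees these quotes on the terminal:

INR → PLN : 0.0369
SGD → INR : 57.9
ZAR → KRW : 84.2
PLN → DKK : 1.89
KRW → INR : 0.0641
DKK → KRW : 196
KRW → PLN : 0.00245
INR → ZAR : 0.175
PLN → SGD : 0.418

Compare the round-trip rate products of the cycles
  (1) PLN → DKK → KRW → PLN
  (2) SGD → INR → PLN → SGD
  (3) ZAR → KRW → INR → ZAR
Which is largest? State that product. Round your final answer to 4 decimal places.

(1) 1.89 × 196 × 0.00245 = 0.90758
(2) 57.9 × 0.0369 × 0.418 = 0.89306
(3) 84.2 × 0.0641 × 0.175 = 0.94451
Highest is cycle (3) at 0.9445 (≤1, no arbitrage).

0.9445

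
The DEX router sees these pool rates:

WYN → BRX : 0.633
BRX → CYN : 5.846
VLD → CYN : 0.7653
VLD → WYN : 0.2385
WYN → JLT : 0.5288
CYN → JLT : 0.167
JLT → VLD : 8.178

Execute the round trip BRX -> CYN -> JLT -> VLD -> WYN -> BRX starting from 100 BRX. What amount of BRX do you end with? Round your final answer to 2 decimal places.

120.54

100 BRX × 5.846 = 584.6 CYN
584.6 CYN × 0.167 = 97.6282 JLT
97.6282 JLT × 8.178 = 798.4034196 VLD
798.4034196 VLD × 0.2385 = 190.4192155746 WYN
190.4192155746 WYN × 0.633 = 120.5353634587218 BRX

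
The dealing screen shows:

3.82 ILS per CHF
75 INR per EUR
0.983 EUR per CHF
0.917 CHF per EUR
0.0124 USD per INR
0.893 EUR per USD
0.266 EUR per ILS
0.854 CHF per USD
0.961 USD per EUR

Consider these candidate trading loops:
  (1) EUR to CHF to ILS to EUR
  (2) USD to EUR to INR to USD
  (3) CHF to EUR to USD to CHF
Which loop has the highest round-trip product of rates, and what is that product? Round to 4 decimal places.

0.9318

(1) 0.917 × 3.82 × 0.266 = 0.93178
(2) 0.893 × 75 × 0.0124 = 0.83049
(3) 0.983 × 0.961 × 0.854 = 0.80674
Highest is cycle (1) at 0.9318 (≤1, no arbitrage).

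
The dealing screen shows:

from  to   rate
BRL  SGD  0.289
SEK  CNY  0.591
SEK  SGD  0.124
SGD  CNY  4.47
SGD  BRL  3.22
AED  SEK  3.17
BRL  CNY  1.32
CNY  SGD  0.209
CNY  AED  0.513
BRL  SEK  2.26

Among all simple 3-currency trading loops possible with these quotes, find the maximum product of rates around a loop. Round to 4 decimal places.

AED→SEK→CNY→AED: 3.17 × 0.591 × 0.513 = 0.96109
BRL→SEK→SGD→BRL: 2.26 × 0.124 × 3.22 = 0.90237
BRL→CNY→SGD→BRL: 1.32 × 0.209 × 3.22 = 0.88833
Maximum is AED→SEK→CNY→AED at 0.9611; no arbitrage — every cycle loses value.

0.9611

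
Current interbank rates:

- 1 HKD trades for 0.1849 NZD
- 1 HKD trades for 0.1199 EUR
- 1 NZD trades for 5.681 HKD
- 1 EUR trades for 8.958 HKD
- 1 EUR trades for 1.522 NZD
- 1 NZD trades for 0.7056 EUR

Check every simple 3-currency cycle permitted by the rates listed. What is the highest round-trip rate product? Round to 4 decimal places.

1.1687

HKD→NZD→EUR→HKD: 0.1849 × 0.7056 × 8.958 = 1.16871
HKD→EUR→NZD→HKD: 0.1199 × 1.522 × 5.681 = 1.03671
Maximum is HKD→NZD→EUR→HKD at 1.1687; arbitrage exists.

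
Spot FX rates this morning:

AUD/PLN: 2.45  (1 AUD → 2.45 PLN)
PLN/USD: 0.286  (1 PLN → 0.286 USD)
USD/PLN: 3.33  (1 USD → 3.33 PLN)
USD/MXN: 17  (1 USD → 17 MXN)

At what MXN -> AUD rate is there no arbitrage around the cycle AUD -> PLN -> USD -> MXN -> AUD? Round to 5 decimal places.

0.08395

Known legs of the cycle: 2.45 × 0.286 × 17 = 11.9119
For no arbitrage the full-cycle product must be 1, so the missing rate is 1 / 11.9119 ≈ 0.0839497.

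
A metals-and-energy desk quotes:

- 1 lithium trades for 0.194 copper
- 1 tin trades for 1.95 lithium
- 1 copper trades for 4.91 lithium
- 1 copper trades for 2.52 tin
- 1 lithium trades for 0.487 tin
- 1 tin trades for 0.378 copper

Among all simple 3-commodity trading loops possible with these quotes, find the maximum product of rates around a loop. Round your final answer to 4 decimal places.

lithium→copper→tin→lithium: 0.194 × 2.52 × 1.95 = 0.95332
lithium→tin→copper→lithium: 0.487 × 0.378 × 4.91 = 0.90386
Maximum is lithium→copper→tin→lithium at 0.9533; no arbitrage — every cycle loses value.

0.9533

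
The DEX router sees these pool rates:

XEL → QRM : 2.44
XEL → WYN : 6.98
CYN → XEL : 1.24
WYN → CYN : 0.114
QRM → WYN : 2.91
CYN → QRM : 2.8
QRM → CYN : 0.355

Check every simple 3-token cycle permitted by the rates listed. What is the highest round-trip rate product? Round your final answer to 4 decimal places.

QRM→CYN→XEL→QRM: 0.355 × 1.24 × 2.44 = 1.07409
WYN→CYN→XEL→WYN: 0.114 × 1.24 × 6.98 = 0.98669
QRM→WYN→CYN→QRM: 2.91 × 0.114 × 2.8 = 0.92887
Maximum is QRM→CYN→XEL→QRM at 1.0741; arbitrage exists.

1.0741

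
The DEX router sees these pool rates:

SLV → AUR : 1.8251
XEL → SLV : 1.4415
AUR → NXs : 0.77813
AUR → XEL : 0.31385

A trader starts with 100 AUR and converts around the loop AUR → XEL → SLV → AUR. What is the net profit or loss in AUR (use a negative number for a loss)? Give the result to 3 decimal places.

100 AUR × 0.31385 = 31.385 XEL
31.385 XEL × 1.4415 = 45.2414775 SLV
45.2414775 SLV × 1.8251 = 82.57022058525 AUR
Net change: 82.57022058525 − 100 = -17.42977941475 AUR

-17.430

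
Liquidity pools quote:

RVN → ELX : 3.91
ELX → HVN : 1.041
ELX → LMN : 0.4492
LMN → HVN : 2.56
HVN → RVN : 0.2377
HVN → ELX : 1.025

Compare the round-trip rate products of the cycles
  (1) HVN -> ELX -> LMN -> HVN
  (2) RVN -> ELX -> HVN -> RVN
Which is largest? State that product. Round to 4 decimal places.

(1) 1.025 × 0.4492 × 2.56 = 1.17870
(2) 3.91 × 1.041 × 0.2377 = 0.96751
Highest is cycle (1) at 1.1787 (>1, arbitrage).

1.1787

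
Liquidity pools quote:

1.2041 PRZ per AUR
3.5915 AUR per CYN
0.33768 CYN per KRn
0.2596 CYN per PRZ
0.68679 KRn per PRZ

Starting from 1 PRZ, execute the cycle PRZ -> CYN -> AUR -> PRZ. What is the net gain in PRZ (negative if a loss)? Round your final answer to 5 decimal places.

0.12265

1 PRZ × 0.2596 = 0.2596 CYN
0.2596 CYN × 3.5915 = 0.9323534 AUR
0.9323534 AUR × 1.2041 = 1.12264672894 PRZ
Net change: 1.12264672894 − 1 = 0.12264672894 PRZ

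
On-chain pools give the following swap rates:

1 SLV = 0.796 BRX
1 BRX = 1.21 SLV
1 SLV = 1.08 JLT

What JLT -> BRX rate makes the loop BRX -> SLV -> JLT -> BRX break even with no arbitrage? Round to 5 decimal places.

Known legs of the cycle: 1.21 × 1.08 = 1.3068
For no arbitrage the full-cycle product must be 1, so the missing rate is 1 / 1.3068 ≈ 0.7652280.

0.76523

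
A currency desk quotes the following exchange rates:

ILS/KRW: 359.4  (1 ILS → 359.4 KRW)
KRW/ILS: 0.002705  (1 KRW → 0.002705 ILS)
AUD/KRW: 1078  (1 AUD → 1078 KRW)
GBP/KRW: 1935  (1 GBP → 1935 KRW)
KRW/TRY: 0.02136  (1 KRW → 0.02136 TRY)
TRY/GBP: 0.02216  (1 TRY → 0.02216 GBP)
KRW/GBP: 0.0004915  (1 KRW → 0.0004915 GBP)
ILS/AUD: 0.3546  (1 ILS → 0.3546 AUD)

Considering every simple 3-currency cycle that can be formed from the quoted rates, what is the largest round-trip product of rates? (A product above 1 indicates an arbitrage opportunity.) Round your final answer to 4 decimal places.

KRW→ILS→AUD→KRW: 0.002705 × 0.3546 × 1078 = 1.03401
GBP→KRW→TRY→GBP: 1935 × 0.02136 × 0.02216 = 0.91591
Maximum is KRW→ILS→AUD→KRW at 1.0340; arbitrage exists.

1.0340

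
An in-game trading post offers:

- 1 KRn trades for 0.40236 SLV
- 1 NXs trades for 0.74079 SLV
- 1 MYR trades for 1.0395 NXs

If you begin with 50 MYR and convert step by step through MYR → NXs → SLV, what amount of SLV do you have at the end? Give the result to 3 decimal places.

38.503

50 MYR × 1.0395 = 51.975 NXs
51.975 NXs × 0.74079 = 38.50256025 SLV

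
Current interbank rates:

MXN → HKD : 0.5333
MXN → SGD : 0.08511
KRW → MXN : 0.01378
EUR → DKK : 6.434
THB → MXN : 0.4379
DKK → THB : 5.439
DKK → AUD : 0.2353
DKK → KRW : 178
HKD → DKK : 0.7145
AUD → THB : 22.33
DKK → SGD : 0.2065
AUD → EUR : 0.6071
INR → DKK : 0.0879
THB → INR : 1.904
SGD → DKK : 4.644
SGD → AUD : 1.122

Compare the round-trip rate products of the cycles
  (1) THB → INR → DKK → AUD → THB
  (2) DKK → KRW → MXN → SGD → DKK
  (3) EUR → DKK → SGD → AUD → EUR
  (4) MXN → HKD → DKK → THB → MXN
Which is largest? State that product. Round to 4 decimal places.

(1) 1.904 × 0.0879 × 0.2353 × 22.33 = 0.87936
(2) 178 × 0.01378 × 0.08511 × 4.644 = 0.96949
(3) 6.434 × 0.2065 × 1.122 × 0.6071 = 0.90501
(4) 0.5333 × 0.7145 × 5.439 × 0.4379 = 0.90754
Highest is cycle (2) at 0.9695 (≤1, no arbitrage).

0.9695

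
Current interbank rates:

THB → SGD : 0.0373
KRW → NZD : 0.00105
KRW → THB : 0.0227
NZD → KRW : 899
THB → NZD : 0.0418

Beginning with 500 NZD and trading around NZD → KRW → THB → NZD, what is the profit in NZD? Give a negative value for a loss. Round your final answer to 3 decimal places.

500 NZD × 899 = 449500 KRW
449500 KRW × 0.0227 = 10203.65 THB
10203.65 THB × 0.0418 = 426.51257 NZD
Net change: 426.51257 − 500 = -73.48743 NZD

-73.487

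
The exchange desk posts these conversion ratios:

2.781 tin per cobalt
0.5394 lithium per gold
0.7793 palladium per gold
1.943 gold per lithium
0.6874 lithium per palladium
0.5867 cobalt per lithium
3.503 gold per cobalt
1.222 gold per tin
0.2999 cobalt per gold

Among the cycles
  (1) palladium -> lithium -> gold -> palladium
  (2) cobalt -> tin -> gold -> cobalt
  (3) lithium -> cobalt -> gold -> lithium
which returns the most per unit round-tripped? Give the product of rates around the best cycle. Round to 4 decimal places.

(1) 0.6874 × 1.943 × 0.7793 = 1.04085
(2) 2.781 × 1.222 × 0.2999 = 1.01917
(3) 0.5867 × 3.503 × 0.5394 = 1.10858
Highest is cycle (3) at 1.1086 (>1, arbitrage).

1.1086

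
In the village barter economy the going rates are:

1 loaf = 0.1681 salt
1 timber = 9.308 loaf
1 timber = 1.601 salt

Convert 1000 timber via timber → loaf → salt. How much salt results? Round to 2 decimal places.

1564.67

1000 timber × 9.308 = 9308 loaf
9308 loaf × 0.1681 = 1564.6748 salt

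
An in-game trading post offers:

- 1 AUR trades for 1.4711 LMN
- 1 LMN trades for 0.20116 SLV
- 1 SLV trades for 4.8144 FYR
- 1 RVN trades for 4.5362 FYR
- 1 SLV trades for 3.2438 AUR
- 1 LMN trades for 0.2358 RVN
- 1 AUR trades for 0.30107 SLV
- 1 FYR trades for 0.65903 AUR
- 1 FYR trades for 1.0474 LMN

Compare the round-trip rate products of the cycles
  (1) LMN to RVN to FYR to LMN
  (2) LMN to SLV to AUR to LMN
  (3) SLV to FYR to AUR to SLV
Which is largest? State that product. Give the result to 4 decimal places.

(1) 0.2358 × 4.5362 × 1.0474 = 1.12034
(2) 0.20116 × 3.2438 × 1.4711 = 0.95993
(3) 4.8144 × 0.65903 × 0.30107 = 0.95525
Highest is cycle (1) at 1.1203 (>1, arbitrage).

1.1203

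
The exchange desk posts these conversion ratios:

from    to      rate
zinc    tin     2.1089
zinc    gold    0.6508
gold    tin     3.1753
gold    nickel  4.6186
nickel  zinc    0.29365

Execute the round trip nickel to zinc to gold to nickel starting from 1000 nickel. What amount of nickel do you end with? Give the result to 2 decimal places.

1000 nickel × 0.29365 = 293.65 zinc
293.65 zinc × 0.6508 = 191.10742 gold
191.10742 gold × 4.6186 = 882.648730012 nickel

882.65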